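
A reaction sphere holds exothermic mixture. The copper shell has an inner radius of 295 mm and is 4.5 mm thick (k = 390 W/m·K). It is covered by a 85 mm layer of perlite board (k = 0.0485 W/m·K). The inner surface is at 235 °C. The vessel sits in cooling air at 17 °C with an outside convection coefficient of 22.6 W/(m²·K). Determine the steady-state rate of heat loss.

Q ≈ 177 W

Radial (spherical) resistances in series:
R_copper shell = (1/0.295 − 1/0.2995)/(4π×390) = 1.039×10^-5 K/W
R_perlite board = (1/0.2995 − 1/0.3845)/(4π×0.0485) = 1.211 K/W
R_outer film = 1/(h·4πr_o²) = 1/(22.6×4π×0.3845²) = 0.02382 K/W
R_total = 1.235 K/W
Q = ΔT/R_total = 218/1.235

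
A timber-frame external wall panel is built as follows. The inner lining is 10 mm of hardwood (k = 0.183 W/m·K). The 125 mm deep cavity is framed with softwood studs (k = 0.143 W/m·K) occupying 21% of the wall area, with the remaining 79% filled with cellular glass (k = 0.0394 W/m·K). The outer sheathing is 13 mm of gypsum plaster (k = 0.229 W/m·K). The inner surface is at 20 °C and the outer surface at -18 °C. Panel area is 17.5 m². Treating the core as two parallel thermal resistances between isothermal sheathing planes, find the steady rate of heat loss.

Sheathing layers in series; stud and cavity paths in parallel between them.
R_inner = 0.01/(0.183×17.5) = 0.003123 K/W
R_stud  = 0.125/(0.143×0.21×17.5) = 0.2379 K/W
R_cav   = 0.125/(0.0394×0.79×17.5) = 0.2295 K/W
1/R_core = 1/R_stud + 1/R_cav → R_core = 0.1168 K/W
R_outer = 0.013/(0.229×17.5) = 0.003244 K/W
R_total = 0.1232 K/W
Q = ΔT/R_total = 38/0.1232

Q ≈ 309 W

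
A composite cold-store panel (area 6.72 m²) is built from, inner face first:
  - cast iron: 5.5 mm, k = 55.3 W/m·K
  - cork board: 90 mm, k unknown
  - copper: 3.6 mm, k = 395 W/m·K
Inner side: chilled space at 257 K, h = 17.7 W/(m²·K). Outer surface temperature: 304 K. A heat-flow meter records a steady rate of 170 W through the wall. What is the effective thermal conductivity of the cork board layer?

k ≈ 0.05 W/(m·K)

Treating each layer as a thermal resistance in series:
R_inner film = 1/(h_i·A) = 1/(17.7×6.72) = 0.008407 K/W
R_cast iron = L/(kA) = 0.0055/(55.3×6.72) = 1.48×10^-5 K/W
R_copper = L/(kA) = 0.0036/(395×6.72) = 1.356×10^-6 K/W
Sum of known resistances R_other = 0.008423 K/W
Total R = ΔT/Q = 47/170 = 0.2765 K/W
R_cork board = R_total − R_other = 0.268 K/W
k = L/(R·A) = 0.09/(0.268×6.72)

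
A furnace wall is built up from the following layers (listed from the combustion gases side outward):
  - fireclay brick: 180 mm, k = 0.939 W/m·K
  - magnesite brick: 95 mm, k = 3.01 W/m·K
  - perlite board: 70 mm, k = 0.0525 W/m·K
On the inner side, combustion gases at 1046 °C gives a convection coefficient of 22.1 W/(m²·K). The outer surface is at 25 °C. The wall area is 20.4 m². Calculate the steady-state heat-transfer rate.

Model the wall as resistances in series:
R_inner film = 1/(h_i·A) = 1/(22.1×20.4) = 0.002218 K/W
R_fireclay brick = L/(kA) = 0.18/(0.939×20.4) = 0.009397 K/W
R_magnesite brick = L/(kA) = 0.095/(3.01×20.4) = 0.001547 K/W
R_perlite board = L/(kA) = 0.07/(0.0525×20.4) = 0.06536 K/W
R_total = 0.07852 K/W
Q = ΔT / R_total = 1021 / 0.07852

Q ≈ 13000 W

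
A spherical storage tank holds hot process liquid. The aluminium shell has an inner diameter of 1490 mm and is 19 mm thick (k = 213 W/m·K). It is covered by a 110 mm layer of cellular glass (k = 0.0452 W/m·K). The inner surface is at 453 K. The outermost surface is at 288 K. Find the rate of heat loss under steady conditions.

Q ≈ 569 W

For a spherical shell R = (1/r₁ − 1/r₂)/(4πk); film R = 1/(h·4πr²). In series:
R_aluminium shell = (1/0.745 − 1/0.764)/(4π×213) = 1.247×10^-5 K/W
R_cellular glass = (1/0.764 − 1/0.874)/(4π×0.0452) = 0.29 K/W
R_total = 0.29 K/W
Q = ΔT/R_total = 165/0.29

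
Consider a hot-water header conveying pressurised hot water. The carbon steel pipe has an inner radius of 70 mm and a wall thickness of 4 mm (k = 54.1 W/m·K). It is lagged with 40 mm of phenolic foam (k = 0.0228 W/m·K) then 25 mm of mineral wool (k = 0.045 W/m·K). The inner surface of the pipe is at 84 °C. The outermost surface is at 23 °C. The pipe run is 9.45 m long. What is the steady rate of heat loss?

Cylindrical conduction, so R = ln(r₂/r₁)/(2πkL) per layer, in series:
R_carbon steel pipe wall = ln(74/70)/(2π×54.1×9.45) = 1.73×10^-5 K/W
R_phenolic foam = ln(114/74)/(2π×0.0228×9.45) = 0.3192 K/W
R_mineral wool = ln(139/114)/(2π×0.045×9.45) = 0.07421 K/W
R_total = 0.3934 K/W
Q = ΔT/R_total = 61/0.3934

Q ≈ 155 W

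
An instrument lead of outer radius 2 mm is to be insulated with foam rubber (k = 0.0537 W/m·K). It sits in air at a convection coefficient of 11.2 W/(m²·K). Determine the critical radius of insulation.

r_cr ≈ 4.79 mm

For a cylinder r_cr = k/h = 0.0537/11.2
r_cr = 4.79 mm; since the bare radius (2 mm) is below r_cr, adding a thin layer of insulation will *increase* heat loss.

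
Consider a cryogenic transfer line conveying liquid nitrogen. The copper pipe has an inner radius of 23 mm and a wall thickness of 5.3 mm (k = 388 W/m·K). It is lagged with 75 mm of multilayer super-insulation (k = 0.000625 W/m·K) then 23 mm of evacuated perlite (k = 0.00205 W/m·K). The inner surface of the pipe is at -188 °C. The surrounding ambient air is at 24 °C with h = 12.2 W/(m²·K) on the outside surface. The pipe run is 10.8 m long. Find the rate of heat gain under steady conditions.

For a radial system each layer contributes R = ln(r_out/r_in)/(2πkL); films add R = 1/(hA).
R_copper pipe wall = ln(28.3/23)/(2π×388×10.8) = 7.876×10^-6 K/W
R_multilayer super-insulation = ln(103.3/28.3)/(2π×0.000625×10.8) = 30.53 K/W
R_evacuated perlite = ln(126.3/103.3)/(2π×0.00205×10.8) = 1.445 K/W
R_outer film = 1/(h_o·2πr_oL) = 1/(12.2×2π×0.1263×10.8) = 0.009564 K/W
R_total = 31.98 K/W
Q = ΔT/R_total = 212/31.98

Q ≈ 6.63 W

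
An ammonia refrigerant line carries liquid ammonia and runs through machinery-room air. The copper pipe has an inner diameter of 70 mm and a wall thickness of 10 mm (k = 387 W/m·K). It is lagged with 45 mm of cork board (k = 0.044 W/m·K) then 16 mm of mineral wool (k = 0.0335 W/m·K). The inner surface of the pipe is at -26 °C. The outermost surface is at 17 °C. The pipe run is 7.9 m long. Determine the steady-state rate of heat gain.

Q ≈ 103 W

For a radial system each layer contributes R = ln(r_out/r_in)/(2πkL); films add R = 1/(hA).
R_copper pipe wall = ln(45/35)/(2π×387×7.9) = 1.308×10^-5 K/W
R_cork board = ln(90/45)/(2π×0.044×7.9) = 0.3174 K/W
R_mineral wool = ln(106/90)/(2π×0.0335×7.9) = 0.0984 K/W
R_total = 0.4158 K/W
Q = ΔT/R_total = 43/0.4158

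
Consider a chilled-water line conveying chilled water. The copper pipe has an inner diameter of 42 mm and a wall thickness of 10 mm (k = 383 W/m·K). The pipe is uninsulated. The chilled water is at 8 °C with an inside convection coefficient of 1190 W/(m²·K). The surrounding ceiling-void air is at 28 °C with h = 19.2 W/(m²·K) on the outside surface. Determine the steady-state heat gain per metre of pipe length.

q′ ≈ 73 W/m

Cylindrical conduction, so R = ln(r₂/r₁)/(2πkL) per layer, in series:
R_inner film = 1/(h_i·2πr₁L) = 1/(1190×2π×0.021×1) = 0.006369 K/W
R_copper pipe wall = ln(31/21)/(2π×383×1) = 1.618×10^-4 K/W
R_outer film = 1/(h_o·2πr_oL) = 1/(19.2×2π×0.031×1) = 0.2674 K/W
R_total = 0.2739 K/W
Q = ΔT/R_total = 20/0.2739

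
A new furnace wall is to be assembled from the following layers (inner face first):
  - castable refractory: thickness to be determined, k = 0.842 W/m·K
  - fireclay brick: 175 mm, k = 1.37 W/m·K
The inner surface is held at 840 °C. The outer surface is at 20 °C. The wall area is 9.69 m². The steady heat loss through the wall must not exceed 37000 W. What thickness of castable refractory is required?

L ≈ 73.3 mm

Series thermal resistances:
R_fireclay brick = L/(kA) = 0.175/(1.37×9.69) = 0.01318 K/W
Sum of the known resistances R_other = 0.01318 K/W
Required total resistance R_tot = ΔT/Q_allow = 820/37000 = 0.02216 K/W
R_castable refractory = R_tot − R_other = 0.00898 K/W
L = R·k·A = 0.00898×0.842×9.69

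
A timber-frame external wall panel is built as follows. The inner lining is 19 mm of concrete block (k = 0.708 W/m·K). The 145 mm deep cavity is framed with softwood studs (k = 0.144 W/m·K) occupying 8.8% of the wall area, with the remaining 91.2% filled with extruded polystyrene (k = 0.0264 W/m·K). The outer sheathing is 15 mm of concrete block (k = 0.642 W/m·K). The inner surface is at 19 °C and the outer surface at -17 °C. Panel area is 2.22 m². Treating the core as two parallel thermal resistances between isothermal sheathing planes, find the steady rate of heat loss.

Q ≈ 20 W

Sheathing layers in series; stud and cavity paths in parallel between them.
R_inner = 0.019/(0.708×2.22) = 0.01209 K/W
R_stud  = 0.145/(0.144×0.088×2.22) = 5.154 K/W
R_cav   = 0.145/(0.0264×0.912×2.22) = 2.713 K/W
1/R_core = 1/R_stud + 1/R_cav → R_core = 1.777 K/W
R_outer = 0.015/(0.642×2.22) = 0.01052 K/W
R_total = 1.8 K/W
Q = ΔT/R_total = 36/1.8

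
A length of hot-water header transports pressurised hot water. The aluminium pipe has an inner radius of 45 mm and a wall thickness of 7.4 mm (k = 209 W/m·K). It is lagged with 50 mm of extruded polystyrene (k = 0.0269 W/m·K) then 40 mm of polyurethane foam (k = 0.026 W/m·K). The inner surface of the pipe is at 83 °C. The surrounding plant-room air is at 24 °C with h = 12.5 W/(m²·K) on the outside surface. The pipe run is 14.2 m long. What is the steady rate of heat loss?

Treating each annulus and film as a series resistance:
R_aluminium pipe wall = ln(52.4/45)/(2π×209×14.2) = 8.164×10^-6 K/W
R_extruded polystyrene = ln(102.4/52.4)/(2π×0.0269×14.2) = 0.2792 K/W
R_polyurethane foam = ln(142.4/102.4)/(2π×0.026×14.2) = 0.1422 K/W
R_outer film = 1/(h_o·2πr_oL) = 1/(12.5×2π×0.1424×14.2) = 0.006297 K/W
R_total = 0.4276 K/W
Q = ΔT/R_total = 59/0.4276

Q ≈ 138 W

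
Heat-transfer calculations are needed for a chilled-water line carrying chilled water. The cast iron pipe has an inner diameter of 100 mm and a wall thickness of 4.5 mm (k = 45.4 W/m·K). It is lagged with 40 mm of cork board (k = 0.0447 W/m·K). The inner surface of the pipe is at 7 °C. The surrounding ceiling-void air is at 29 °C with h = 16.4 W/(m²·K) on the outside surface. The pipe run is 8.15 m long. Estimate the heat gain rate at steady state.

Q ≈ 86.9 W

For a radial system each layer contributes R = ln(r_out/r_in)/(2πkL); films add R = 1/(hA).
R_cast iron pipe wall = ln(54.5/50)/(2π×45.4×8.15) = 3.707×10^-5 K/W
R_cork board = ln(94.5/54.5)/(2π×0.0447×8.15) = 0.2405 K/W
R_outer film = 1/(h_o·2πr_oL) = 1/(16.4×2π×0.0945×8.15) = 0.0126 K/W
R_total = 0.2531 K/W
Q = ΔT/R_total = 22/0.2531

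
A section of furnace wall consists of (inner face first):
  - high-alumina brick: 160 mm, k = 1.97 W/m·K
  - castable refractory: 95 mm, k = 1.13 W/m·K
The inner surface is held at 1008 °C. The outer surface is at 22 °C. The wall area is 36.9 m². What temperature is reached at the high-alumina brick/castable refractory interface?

T ≈ 524 °C

Using the resistance-network approach (series):
R_high-alumina brick = L/(kA) = 0.16/(1.97×36.9) = 0.002201 K/W
R_castable refractory = L/(kA) = 0.095/(1.13×36.9) = 0.002278 K/W
R_total = 0.004479 K/W;  Q = ΔT/R_total = 986/0.004479 = 220100 W
T_interface = T_inner − Q·ΣR(inner→interface) = 1008 − 220000×0.002201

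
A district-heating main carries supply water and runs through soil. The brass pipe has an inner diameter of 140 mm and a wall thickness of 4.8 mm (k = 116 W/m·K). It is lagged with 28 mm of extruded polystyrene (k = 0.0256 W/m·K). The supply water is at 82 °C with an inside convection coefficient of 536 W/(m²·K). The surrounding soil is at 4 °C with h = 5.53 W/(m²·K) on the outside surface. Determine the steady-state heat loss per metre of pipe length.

Per-layer cylindrical resistances, series-summed:
R_inner film = 1/(h_i·2πr₁L) = 1/(536×2π×0.07×1) = 0.004242 K/W
R_brass pipe wall = ln(74.8/70)/(2π×116×1) = 9.1×10^-5 K/W
R_extruded polystyrene = ln(102.8/74.8)/(2π×0.0256×1) = 1.977 K/W
R_outer film = 1/(h_o·2πr_oL) = 1/(5.53×2π×0.1028×1) = 0.28 K/W
R_total = 2.261 K/W
Q = ΔT/R_total = 78/2.261

q′ ≈ 34.5 W/m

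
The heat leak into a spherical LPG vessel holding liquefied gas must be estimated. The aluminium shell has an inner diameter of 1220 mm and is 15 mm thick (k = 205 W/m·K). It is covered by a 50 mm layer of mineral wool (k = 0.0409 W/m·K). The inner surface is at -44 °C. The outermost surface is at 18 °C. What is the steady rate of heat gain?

Q ≈ 269 W

Each spherical layer contributes R = (1/r_i − 1/r_o)/(4πk):
R_aluminium shell = (1/0.61 − 1/0.625)/(4π×205) = 1.527×10^-5 K/W
R_mineral wool = (1/0.625 − 1/0.675)/(4π×0.0409) = 0.2306 K/W
R_total = 0.2306 K/W
Q = ΔT/R_total = 62/0.2306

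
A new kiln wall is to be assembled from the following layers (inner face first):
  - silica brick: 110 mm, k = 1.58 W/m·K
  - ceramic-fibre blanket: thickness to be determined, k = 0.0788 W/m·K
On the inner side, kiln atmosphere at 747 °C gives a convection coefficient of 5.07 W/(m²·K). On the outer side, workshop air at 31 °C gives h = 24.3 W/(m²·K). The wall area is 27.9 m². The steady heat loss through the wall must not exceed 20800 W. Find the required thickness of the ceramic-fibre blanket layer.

Treating each layer as a thermal resistance in series:
R_inner film = 1/(h_i·A) = 1/(5.07×27.9) = 0.007069 K/W
R_silica brick = L/(kA) = 0.11/(1.58×27.9) = 0.002495 K/W
R_outer film = 1/(h_o·A) = 1/(24.3×27.9) = 0.001475 K/W
Sum of the known resistances R_other = 0.01104 K/W
Required total resistance R_tot = ΔT/Q_allow = 716/20800 = 0.03442 K/W
R_ceramic-fibre blanket = R_tot − R_other = 0.02338 K/W
L = R·k·A = 0.02338×0.0788×27.9

L ≈ 51.4 mm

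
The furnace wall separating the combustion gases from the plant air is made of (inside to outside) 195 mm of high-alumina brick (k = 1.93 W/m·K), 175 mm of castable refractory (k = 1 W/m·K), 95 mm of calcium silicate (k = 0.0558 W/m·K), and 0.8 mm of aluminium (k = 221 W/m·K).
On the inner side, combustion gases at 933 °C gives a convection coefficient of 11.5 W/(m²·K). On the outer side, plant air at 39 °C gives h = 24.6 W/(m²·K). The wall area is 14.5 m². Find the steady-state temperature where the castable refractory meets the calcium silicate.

Thermal resistances in series:
R_inner film = 1/(h_i·A) = 1/(11.5×14.5) = 0.005997 K/W
R_high-alumina brick = L/(kA) = 0.195/(1.93×14.5) = 0.006968 K/W
R_castable refractory = L/(kA) = 0.175/(1×14.5) = 0.01207 K/W
R_calcium silicate = L/(kA) = 0.095/(0.0558×14.5) = 0.1174 K/W
R_aluminium = L/(kA) = 0.0008/(221×14.5) = 2.496×10^-7 K/W
R_outer film = 1/(h_o·A) = 1/(24.6×14.5) = 0.002803 K/W
R_total = 0.1453 K/W;  Q = ΔT/R_total = 894/0.1453 = 6155 W
T_interface = T_inner − Q·ΣR(inner→interface) = 933 − 6150×0.02503

T ≈ 779 °C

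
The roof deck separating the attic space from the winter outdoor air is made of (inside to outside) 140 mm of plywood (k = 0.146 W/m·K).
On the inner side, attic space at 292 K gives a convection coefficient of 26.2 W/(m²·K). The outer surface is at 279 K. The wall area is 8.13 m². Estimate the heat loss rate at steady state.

Q ≈ 106 W

Treating each layer as a thermal resistance in series:
R_inner film = 1/(h_i·A) = 1/(26.2×8.13) = 0.004695 K/W
R_plywood = L/(kA) = 0.14/(0.146×8.13) = 0.1179 K/W
R_total = 0.1226 K/W
Q = ΔT / R_total = 13 / 0.1226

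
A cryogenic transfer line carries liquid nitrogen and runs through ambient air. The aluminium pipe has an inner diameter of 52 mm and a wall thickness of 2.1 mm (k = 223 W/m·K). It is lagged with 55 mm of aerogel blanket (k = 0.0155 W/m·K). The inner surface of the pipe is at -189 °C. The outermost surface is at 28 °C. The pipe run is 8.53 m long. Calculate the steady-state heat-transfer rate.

Q ≈ 166 W

Radial resistances (cylindrical: R_cond = ln(r_o/r_i)/(2πkL), R_conv = 1/(h·2πrL)):
R_aluminium pipe wall = ln(28.1/26)/(2π×223×8.53) = 6.499×10^-6 K/W
R_aerogel blanket = ln(83.1/28.1)/(2π×0.0155×8.53) = 1.305 K/W
R_total = 1.305 K/W
Q = ΔT/R_total = 217/1.305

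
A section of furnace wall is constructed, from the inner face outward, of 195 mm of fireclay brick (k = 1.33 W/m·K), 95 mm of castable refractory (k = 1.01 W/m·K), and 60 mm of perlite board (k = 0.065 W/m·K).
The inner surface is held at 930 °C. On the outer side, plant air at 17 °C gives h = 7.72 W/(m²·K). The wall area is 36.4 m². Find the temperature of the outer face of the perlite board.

T ≈ 108 °C

Series thermal resistances:
R_fireclay brick = L/(kA) = 0.195/(1.33×36.4) = 0.004028 K/W
R_castable refractory = L/(kA) = 0.095/(1.01×36.4) = 0.002584 K/W
R_perlite board = L/(kA) = 0.06/(0.065×36.4) = 0.02536 K/W
R_outer film = 1/(h_o·A) = 1/(7.72×36.4) = 0.003559 K/W
R_total = 0.03553 K/W;  Q = ΔT/R_total = 913/0.03553 = 25700 W
T_interface = T_inner − Q·ΣR(inner→interface) = 930 − 25700×0.03197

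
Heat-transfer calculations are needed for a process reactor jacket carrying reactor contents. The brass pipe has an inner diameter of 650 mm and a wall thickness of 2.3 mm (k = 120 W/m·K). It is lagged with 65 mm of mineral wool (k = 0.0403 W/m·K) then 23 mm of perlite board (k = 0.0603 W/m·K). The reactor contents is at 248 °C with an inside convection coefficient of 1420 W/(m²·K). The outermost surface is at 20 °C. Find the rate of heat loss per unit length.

Per-layer cylindrical resistances, series-summed:
R_inner film = 1/(h_i·2πr₁L) = 1/(1420×2π×0.325×1) = 3.449×10^-4 K/W
R_brass pipe wall = ln(327.3/325)/(2π×120×1) = 9.353×10^-6 K/W
R_mineral wool = ln(392.3/327.3)/(2π×0.0403×1) = 0.7154 K/W
R_perlite board = ln(415.3/392.3)/(2π×0.0603×1) = 0.1504 K/W
R_total = 0.8661 K/W
Q = ΔT/R_total = 228/0.8661

q′ ≈ 263 W/m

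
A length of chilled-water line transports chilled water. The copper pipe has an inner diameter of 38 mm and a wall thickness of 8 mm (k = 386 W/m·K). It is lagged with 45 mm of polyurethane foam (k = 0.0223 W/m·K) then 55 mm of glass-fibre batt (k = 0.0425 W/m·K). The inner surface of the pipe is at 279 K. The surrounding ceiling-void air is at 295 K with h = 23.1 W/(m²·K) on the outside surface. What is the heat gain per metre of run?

q′ ≈ 1.74 W/m

Treating each annulus and film as a series resistance:
R_copper pipe wall = ln(27/19)/(2π×386×1) = 1.449×10^-4 K/W
R_polyurethane foam = ln(72/27)/(2π×0.0223×1) = 7 K/W
R_glass-fibre batt = ln(127/72)/(2π×0.0425×1) = 2.125 K/W
R_outer film = 1/(h_o·2πr_oL) = 1/(23.1×2π×0.127×1) = 0.05425 K/W
R_total = 9.18 K/W
Q = ΔT/R_total = 16/9.18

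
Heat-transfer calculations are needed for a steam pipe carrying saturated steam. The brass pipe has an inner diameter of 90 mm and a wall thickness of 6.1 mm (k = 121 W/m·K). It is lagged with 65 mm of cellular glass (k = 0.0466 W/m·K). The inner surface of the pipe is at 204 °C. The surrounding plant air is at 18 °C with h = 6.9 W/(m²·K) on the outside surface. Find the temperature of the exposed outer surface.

Treating each annulus and film as a series resistance:
R_brass pipe wall = ln(51.1/45)/(2π×121×1) = 1.672×10^-4 K/W
R_cellular glass = ln(116.1/51.1)/(2π×0.0466×1) = 2.803 K/W
R_outer film = 1/(h_o·2πr_oL) = 1/(6.9×2π×0.1161×1) = 0.1987 K/W
R_total = 3.002 K/W
Q = ΔT/R_total = 186/3.002
Q = 62 W/m
T_interface = T_inner − Q·ΣR(inner→interface) = 204 − 62×2.803

T ≈ 30.3 °C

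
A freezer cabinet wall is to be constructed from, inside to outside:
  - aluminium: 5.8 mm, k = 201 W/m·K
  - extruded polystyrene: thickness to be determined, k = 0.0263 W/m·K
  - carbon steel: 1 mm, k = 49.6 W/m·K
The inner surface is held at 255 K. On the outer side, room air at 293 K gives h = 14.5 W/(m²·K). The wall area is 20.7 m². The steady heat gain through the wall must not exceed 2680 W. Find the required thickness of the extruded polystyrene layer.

Series thermal resistances:
R_aluminium = L/(kA) = 0.0058/(201×20.7) = 1.394×10^-6 K/W
R_carbon steel = L/(kA) = 0.001/(49.6×20.7) = 9.74×10^-7 K/W
R_outer film = 1/(h_o·A) = 1/(14.5×20.7) = 0.003332 K/W
Sum of the known resistances R_other = 0.003334 K/W
Required total resistance R_tot = ΔT/Q_allow = 38/2680 = 0.01418 K/W
R_extruded polystyrene = R_tot − R_other = 0.01085 K/W
L = R·k·A = 0.01085×0.0263×20.7

L ≈ 5.9 mm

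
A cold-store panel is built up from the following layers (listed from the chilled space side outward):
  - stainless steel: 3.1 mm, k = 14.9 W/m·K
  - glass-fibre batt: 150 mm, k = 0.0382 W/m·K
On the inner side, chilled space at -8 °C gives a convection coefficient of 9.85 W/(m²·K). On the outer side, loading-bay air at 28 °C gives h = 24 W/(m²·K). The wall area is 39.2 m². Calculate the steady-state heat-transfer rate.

Model the wall as resistances in series:
R_inner film = 1/(h_i·A) = 1/(9.85×39.2) = 0.00259 K/W
R_stainless steel = L/(kA) = 0.0031/(14.9×39.2) = 5.307×10^-6 K/W
R_glass-fibre batt = L/(kA) = 0.15/(0.0382×39.2) = 0.1002 K/W
R_outer film = 1/(h_o·A) = 1/(24×39.2) = 0.001063 K/W
R_total = 0.1038 K/W
Q = ΔT / R_total = 36 / 0.1038

Q ≈ 347 W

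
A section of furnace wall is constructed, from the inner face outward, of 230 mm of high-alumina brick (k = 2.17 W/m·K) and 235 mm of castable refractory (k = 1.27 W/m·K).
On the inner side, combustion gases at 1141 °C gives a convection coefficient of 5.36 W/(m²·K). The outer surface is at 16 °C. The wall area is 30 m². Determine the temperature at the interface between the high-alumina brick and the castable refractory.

T ≈ 452 °C

Model the wall as resistances in series:
R_inner film = 1/(h_i·A) = 1/(5.36×30) = 0.006219 K/W
R_high-alumina brick = L/(kA) = 0.23/(2.17×30) = 0.003533 K/W
R_castable refractory = L/(kA) = 0.235/(1.27×30) = 0.006168 K/W
R_total = 0.01592 K/W;  Q = ΔT/R_total = 1125/0.01592 = 70670 W
T_interface = T_inner − Q·ΣR(inner→interface) = 1141 − 70700×0.009752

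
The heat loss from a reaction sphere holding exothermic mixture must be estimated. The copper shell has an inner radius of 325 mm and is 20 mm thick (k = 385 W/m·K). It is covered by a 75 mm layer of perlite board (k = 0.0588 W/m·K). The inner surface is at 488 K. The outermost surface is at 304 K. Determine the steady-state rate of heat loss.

Q ≈ 263 W

Spherical conduction: R = (1/r_in − 1/r_out)/(4πk) per layer; series-sum.
R_copper shell = (1/0.325 − 1/0.345)/(4π×385) = 3.687×10^-5 K/W
R_perlite board = (1/0.345 − 1/0.42)/(4π×0.0588) = 0.7005 K/W
R_total = 0.7005 K/W
Q = ΔT/R_total = 184/0.7005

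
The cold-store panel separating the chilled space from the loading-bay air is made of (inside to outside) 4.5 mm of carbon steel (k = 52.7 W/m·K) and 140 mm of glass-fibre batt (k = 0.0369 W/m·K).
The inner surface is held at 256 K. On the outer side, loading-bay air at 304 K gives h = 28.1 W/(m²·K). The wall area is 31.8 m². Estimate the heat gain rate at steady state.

Thermal resistances in series:
R_carbon steel = L/(kA) = 0.0045/(52.7×31.8) = 2.685×10^-6 K/W
R_glass-fibre batt = L/(kA) = 0.14/(0.0369×31.8) = 0.1193 K/W
R_outer film = 1/(h_o·A) = 1/(28.1×31.8) = 0.001119 K/W
R_total = 0.1204 K/W
Q = ΔT / R_total = 48 / 0.1204

Q ≈ 399 W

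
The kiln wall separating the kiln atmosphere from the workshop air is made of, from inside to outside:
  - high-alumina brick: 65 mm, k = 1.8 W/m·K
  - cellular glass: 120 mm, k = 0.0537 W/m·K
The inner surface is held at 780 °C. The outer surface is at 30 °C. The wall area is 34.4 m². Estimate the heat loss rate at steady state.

Treating each layer as a thermal resistance in series:
R_high-alumina brick = L/(kA) = 0.065/(1.8×34.4) = 0.00105 K/W
R_cellular glass = L/(kA) = 0.12/(0.0537×34.4) = 0.06496 K/W
R_total = 0.06601 K/W
Q = ΔT / R_total = 750 / 0.06601

Q ≈ 11400 W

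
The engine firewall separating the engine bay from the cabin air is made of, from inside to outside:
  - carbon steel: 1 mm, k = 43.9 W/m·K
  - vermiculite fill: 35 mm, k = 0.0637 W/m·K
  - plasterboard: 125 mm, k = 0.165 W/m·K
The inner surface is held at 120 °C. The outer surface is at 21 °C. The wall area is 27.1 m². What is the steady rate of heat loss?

Q ≈ 2050 W

Thermal resistances in series:
R_carbon steel = L/(kA) = 0.001/(43.9×27.1) = 8.406×10^-7 K/W
R_vermiculite fill = L/(kA) = 0.035/(0.0637×27.1) = 0.02027 K/W
R_plasterboard = L/(kA) = 0.125/(0.165×27.1) = 0.02795 K/W
R_total = 0.04823 K/W
Q = ΔT / R_total = 99 / 0.04823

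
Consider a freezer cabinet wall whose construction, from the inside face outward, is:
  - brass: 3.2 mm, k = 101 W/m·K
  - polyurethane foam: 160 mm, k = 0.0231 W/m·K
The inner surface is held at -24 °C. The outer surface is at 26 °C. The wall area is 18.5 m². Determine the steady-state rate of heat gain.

Q ≈ 134 W

Thermal resistances in series:
R_brass = L/(kA) = 0.0032/(101×18.5) = 1.713×10^-6 K/W
R_polyurethane foam = L/(kA) = 0.16/(0.0231×18.5) = 0.3744 K/W
R_total = 0.3744 K/W
Q = ΔT / R_total = 50 / 0.3744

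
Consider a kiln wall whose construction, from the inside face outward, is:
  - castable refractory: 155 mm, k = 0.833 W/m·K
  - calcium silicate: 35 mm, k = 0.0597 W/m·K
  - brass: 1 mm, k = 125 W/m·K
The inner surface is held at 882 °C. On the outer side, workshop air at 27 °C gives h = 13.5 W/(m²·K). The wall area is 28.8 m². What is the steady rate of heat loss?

Q ≈ 29100 W

Treating each layer as a thermal resistance in series:
R_castable refractory = L/(kA) = 0.155/(0.833×28.8) = 0.006461 K/W
R_calcium silicate = L/(kA) = 0.035/(0.0597×28.8) = 0.02036 K/W
R_brass = L/(kA) = 0.001/(125×28.8) = 2.778×10^-7 K/W
R_outer film = 1/(h_o·A) = 1/(13.5×28.8) = 0.002572 K/W
R_total = 0.02939 K/W
Q = ΔT / R_total = 855 / 0.02939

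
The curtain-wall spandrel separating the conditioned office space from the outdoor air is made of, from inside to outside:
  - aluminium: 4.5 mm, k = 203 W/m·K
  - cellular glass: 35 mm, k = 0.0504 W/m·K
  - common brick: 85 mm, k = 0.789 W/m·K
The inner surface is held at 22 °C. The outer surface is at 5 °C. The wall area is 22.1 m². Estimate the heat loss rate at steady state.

Model the wall as resistances in series:
R_aluminium = L/(kA) = 0.0045/(203×22.1) = 1.003×10^-6 K/W
R_cellular glass = L/(kA) = 0.035/(0.0504×22.1) = 0.03142 K/W
R_common brick = L/(kA) = 0.085/(0.789×22.1) = 0.004875 K/W
R_total = 0.0363 K/W
Q = ΔT / R_total = 17 / 0.0363

Q ≈ 468 W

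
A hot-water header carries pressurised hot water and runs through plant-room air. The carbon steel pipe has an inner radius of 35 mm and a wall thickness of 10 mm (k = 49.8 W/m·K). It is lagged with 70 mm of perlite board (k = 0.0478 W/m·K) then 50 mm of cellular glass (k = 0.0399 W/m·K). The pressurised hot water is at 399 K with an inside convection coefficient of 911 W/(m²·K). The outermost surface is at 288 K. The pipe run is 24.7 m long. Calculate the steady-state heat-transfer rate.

For a radial system each layer contributes R = ln(r_out/r_in)/(2πkL); films add R = 1/(hA).
R_inner film = 1/(h_i·2πr₁L) = 1/(911×2π×0.035×24.7) = 2.021×10^-4 K/W
R_carbon steel pipe wall = ln(45/35)/(2π×49.8×24.7) = 3.252×10^-5 K/W
R_perlite board = ln(115/45)/(2π×0.0478×24.7) = 0.1265 K/W
R_cellular glass = ln(165/115)/(2π×0.0399×24.7) = 0.0583 K/W
R_total = 0.185 K/W
Q = ΔT/R_total = 111/0.185

Q ≈ 600 W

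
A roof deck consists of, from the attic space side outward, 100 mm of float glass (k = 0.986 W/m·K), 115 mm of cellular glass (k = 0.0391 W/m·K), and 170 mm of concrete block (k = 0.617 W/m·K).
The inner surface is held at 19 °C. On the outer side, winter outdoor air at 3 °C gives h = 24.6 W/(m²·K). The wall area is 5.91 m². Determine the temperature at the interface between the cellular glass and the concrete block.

Using the resistance-network approach (series):
R_float glass = L/(kA) = 0.1/(0.986×5.91) = 0.01716 K/W
R_cellular glass = L/(kA) = 0.115/(0.0391×5.91) = 0.4977 K/W
R_concrete block = L/(kA) = 0.17/(0.617×5.91) = 0.04662 K/W
R_outer film = 1/(h_o·A) = 1/(24.6×5.91) = 0.006878 K/W
R_total = 0.5683 K/W;  Q = ΔT/R_total = 16/0.5683 = 28.15 W
T_interface = T_inner − Q·ΣR(inner→interface) = 19 − 28.2×0.5148

T ≈ 4.51 °C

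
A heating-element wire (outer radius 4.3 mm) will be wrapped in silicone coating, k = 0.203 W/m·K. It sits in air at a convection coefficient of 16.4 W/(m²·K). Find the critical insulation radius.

For a cylinder r_cr = k/h = 0.203/16.4
r_cr = 12.4 mm; since the bare radius (4.3 mm) is below r_cr, adding a thin layer of insulation will *increase* heat loss.

r_cr ≈ 12.4 mm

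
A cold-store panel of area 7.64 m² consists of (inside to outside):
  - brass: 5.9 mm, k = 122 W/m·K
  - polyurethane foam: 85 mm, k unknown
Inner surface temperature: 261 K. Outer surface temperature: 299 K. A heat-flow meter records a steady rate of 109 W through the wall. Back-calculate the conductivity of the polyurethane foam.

Series thermal resistances:
R_brass = L/(kA) = 0.0059/(122×7.64) = 6.33×10^-6 K/W
Sum of known resistances R_other = 6.33×10^-6 K/W
Total R = ΔT/Q = 38/109 = 0.3486 K/W
R_polyurethane foam = R_total − R_other = 0.3486 K/W
k = L/(R·A) = 0.085/(0.3486×7.64)

k ≈ 0.0319 W/(m·K)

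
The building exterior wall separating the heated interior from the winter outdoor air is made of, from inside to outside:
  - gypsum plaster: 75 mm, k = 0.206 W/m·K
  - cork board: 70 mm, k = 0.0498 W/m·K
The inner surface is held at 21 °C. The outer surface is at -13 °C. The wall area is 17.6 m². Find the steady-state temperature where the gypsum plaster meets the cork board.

Model the wall as resistances in series:
R_gypsum plaster = L/(kA) = 0.075/(0.206×17.6) = 0.02069 K/W
R_cork board = L/(kA) = 0.07/(0.0498×17.6) = 0.07986 K/W
R_total = 0.1006 K/W;  Q = ΔT/R_total = 34/0.1006 = 338.1 W
T_interface = T_inner − Q·ΣR(inner→interface) = 21 − 338×0.02069

T ≈ 14 °C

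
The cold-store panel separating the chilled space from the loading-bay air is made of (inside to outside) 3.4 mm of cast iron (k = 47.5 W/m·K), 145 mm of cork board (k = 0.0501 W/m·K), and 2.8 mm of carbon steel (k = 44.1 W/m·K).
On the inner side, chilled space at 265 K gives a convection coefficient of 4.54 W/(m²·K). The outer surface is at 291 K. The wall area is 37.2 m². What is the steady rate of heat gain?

Using the resistance-network approach (series):
R_inner film = 1/(h_i·A) = 1/(4.54×37.2) = 0.005921 K/W
R_cast iron = L/(kA) = 0.0034/(47.5×37.2) = 1.924×10^-6 K/W
R_cork board = L/(kA) = 0.145/(0.0501×37.2) = 0.0778 K/W
R_carbon steel = L/(kA) = 0.0028/(44.1×37.2) = 1.707×10^-6 K/W
R_total = 0.08373 K/W
Q = ΔT / R_total = 26 / 0.08373

Q ≈ 311 W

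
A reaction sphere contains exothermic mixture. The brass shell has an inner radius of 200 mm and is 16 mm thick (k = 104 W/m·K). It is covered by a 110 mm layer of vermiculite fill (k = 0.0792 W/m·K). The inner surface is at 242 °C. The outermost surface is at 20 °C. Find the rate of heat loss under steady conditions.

Spherical conduction: R = (1/r_in − 1/r_out)/(4πk) per layer; series-sum.
R_brass shell = (1/0.2 − 1/0.216)/(4π×104) = 2.834×10^-4 K/W
R_vermiculite fill = (1/0.216 − 1/0.326)/(4π×0.0792) = 1.57 K/W
R_total = 1.57 K/W
Q = ΔT/R_total = 222/1.57

Q ≈ 141 W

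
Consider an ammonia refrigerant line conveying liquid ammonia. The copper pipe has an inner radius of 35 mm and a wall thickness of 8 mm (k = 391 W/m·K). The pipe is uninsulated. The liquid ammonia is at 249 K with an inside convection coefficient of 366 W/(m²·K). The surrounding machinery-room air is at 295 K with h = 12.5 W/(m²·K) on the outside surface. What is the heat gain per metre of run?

q′ ≈ 149 W/m

Radial resistances (cylindrical: R_cond = ln(r_o/r_i)/(2πkL), R_conv = 1/(h·2πrL)):
R_inner film = 1/(h_i·2πr₁L) = 1/(366×2π×0.035×1) = 0.01242 K/W
R_copper pipe wall = ln(43/35)/(2π×391×1) = 8.379×10^-5 K/W
R_outer film = 1/(h_o·2πr_oL) = 1/(12.5×2π×0.043×1) = 0.2961 K/W
R_total = 0.3086 K/W
Q = ΔT/R_total = 46/0.3086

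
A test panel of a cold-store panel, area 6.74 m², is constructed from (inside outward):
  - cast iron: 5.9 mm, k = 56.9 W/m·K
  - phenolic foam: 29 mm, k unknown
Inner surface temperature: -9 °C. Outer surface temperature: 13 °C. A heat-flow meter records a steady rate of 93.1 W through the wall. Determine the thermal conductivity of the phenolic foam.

k ≈ 0.0182 W/(m·K)

Series thermal resistances:
R_cast iron = L/(kA) = 0.0059/(56.9×6.74) = 1.538×10^-5 K/W
Sum of known resistances R_other = 1.538×10^-5 K/W
Total R = ΔT/Q = 22/93.1 = 0.2363 K/W
R_phenolic foam = R_total − R_other = 0.2363 K/W
k = L/(R·A) = 0.029/(0.2363×6.74)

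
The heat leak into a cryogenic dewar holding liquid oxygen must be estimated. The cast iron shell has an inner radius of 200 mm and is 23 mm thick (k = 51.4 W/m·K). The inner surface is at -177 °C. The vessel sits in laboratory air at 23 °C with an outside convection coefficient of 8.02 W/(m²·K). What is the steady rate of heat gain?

Q ≈ 998 W

Spherical conduction: R = (1/r_in − 1/r_out)/(4πk) per layer; series-sum.
R_cast iron shell = (1/0.2 − 1/0.223)/(4π×51.4) = 7.984×10^-4 K/W
R_outer film = 1/(h·4πr_o²) = 1/(8.02×4π×0.223²) = 0.1995 K/W
R_total = 0.2003 K/W
Q = ΔT/R_total = 200/0.2003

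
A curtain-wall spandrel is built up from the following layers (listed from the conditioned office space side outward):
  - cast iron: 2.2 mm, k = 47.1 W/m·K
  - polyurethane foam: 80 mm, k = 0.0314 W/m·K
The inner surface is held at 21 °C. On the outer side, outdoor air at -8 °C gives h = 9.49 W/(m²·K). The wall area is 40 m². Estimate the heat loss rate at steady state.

Model the wall as resistances in series:
R_cast iron = L/(kA) = 0.0022/(47.1×40) = 1.168×10^-6 K/W
R_polyurethane foam = L/(kA) = 0.08/(0.0314×40) = 0.06369 K/W
R_outer film = 1/(h_o·A) = 1/(9.49×40) = 0.002634 K/W
R_total = 0.06633 K/W
Q = ΔT / R_total = 29 / 0.06633

Q ≈ 437 W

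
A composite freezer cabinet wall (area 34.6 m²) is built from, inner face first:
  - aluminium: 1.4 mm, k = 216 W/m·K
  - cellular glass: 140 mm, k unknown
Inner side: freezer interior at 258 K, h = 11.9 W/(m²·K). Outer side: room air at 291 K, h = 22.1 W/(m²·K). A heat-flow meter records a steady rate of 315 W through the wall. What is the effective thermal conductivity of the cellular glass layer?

k ≈ 0.0401 W/(m·K)

Treating each layer as a thermal resistance in series:
R_inner film = 1/(h_i·A) = 1/(11.9×34.6) = 0.002429 K/W
R_aluminium = L/(kA) = 0.0014/(216×34.6) = 1.873×10^-7 K/W
R_outer film = 1/(h_o·A) = 1/(22.1×34.6) = 0.001308 K/W
Sum of known resistances R_other = 0.003737 K/W
Total R = ΔT/Q = 33/315 = 0.1048 K/W
R_cellular glass = R_total − R_other = 0.101 K/W
k = L/(R·A) = 0.14/(0.101×34.6)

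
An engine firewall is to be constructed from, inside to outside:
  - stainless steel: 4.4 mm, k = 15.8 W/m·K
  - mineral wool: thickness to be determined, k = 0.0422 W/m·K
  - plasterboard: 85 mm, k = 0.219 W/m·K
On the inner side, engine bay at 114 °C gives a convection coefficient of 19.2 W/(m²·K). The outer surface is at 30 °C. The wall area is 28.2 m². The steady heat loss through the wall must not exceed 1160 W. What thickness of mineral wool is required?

Thermal resistances in series:
R_inner film = 1/(h_i·A) = 1/(19.2×28.2) = 0.001847 K/W
R_stainless steel = L/(kA) = 0.0044/(15.8×28.2) = 9.875×10^-6 K/W
R_plasterboard = L/(kA) = 0.085/(0.219×28.2) = 0.01376 K/W
Sum of the known resistances R_other = 0.01562 K/W
Required total resistance R_tot = ΔT/Q_allow = 84/1160 = 0.07241 K/W
R_mineral wool = R_tot − R_other = 0.05679 K/W
L = R·k·A = 0.05679×0.0422×28.2

L ≈ 67.6 mm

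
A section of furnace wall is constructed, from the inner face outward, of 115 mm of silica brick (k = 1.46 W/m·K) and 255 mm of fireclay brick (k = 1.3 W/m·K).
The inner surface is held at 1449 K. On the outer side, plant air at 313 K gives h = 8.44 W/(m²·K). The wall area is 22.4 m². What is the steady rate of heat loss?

Series thermal resistances:
R_silica brick = L/(kA) = 0.115/(1.46×22.4) = 0.003516 K/W
R_fireclay brick = L/(kA) = 0.255/(1.3×22.4) = 0.008757 K/W
R_outer film = 1/(h_o·A) = 1/(8.44×22.4) = 0.005289 K/W
R_total = 0.01756 K/W
Q = ΔT / R_total = 1136 / 0.01756

Q ≈ 64700 W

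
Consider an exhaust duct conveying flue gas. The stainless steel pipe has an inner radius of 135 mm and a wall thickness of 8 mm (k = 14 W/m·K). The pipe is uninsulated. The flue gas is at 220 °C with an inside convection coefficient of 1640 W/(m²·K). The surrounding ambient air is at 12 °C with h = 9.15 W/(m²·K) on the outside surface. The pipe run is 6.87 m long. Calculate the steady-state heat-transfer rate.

Q ≈ 11600 W

Cylindrical conduction, so R = ln(r₂/r₁)/(2πkL) per layer, in series:
R_inner film = 1/(h_i·2πr₁L) = 1/(1640×2π×0.135×6.87) = 1.046×10^-4 K/W
R_stainless steel pipe wall = ln(143/135)/(2π×14×6.87) = 9.526×10^-5 K/W
R_outer film = 1/(h_o·2πr_oL) = 1/(9.15×2π×0.143×6.87) = 0.01771 K/W
R_total = 0.01791 K/W
Q = ΔT/R_total = 208/0.01791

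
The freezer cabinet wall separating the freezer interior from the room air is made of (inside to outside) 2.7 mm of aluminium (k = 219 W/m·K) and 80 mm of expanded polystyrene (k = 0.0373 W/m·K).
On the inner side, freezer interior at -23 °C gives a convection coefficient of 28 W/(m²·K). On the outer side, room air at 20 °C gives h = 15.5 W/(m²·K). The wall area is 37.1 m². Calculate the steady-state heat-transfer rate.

Q ≈ 711 W

Series thermal resistances:
R_inner film = 1/(h_i·A) = 1/(28×37.1) = 9.626×10^-4 K/W
R_aluminium = L/(kA) = 0.0027/(219×37.1) = 3.323×10^-7 K/W
R_expanded polystyrene = L/(kA) = 0.08/(0.0373×37.1) = 0.05781 K/W
R_outer film = 1/(h_o·A) = 1/(15.5×37.1) = 0.001739 K/W
R_total = 0.06051 K/W
Q = ΔT / R_total = 43 / 0.06051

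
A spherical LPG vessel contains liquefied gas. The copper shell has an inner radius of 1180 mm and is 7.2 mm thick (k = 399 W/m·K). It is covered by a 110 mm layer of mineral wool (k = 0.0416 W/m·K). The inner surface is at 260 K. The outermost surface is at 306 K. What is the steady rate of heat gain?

Q ≈ 337 W

For a spherical shell R = (1/r₁ − 1/r₂)/(4πk); film R = 1/(h·4πr²). In series:
R_copper shell = (1/1.18 − 1/1.1872)/(4π×399) = 1.025×10^-6 K/W
R_mineral wool = (1/1.1872 − 1/1.2972)/(4π×0.0416) = 0.1366 K/W
R_total = 0.1366 K/W
Q = ΔT/R_total = 46/0.1366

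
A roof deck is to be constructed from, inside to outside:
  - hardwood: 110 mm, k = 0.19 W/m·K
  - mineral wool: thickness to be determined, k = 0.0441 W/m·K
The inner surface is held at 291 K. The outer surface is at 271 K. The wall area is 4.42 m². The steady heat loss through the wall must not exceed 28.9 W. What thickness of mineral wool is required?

L ≈ 109 mm

Treating each layer as a thermal resistance in series:
R_hardwood = L/(kA) = 0.11/(0.19×4.42) = 0.131 K/W
Sum of the known resistances R_other = 0.131 K/W
Required total resistance R_tot = ΔT/Q_allow = 20/28.9 = 0.692 K/W
R_mineral wool = R_tot − R_other = 0.5611 K/W
L = R·k·A = 0.5611×0.0441×4.42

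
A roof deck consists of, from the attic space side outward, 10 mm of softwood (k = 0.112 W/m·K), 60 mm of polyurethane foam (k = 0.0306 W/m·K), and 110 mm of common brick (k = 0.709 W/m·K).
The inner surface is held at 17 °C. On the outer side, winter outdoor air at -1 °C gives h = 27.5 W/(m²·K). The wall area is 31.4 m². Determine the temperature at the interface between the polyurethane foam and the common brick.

Series thermal resistances:
R_softwood = L/(kA) = 0.01/(0.112×31.4) = 0.002843 K/W
R_polyurethane foam = L/(kA) = 0.06/(0.0306×31.4) = 0.06245 K/W
R_common brick = L/(kA) = 0.11/(0.709×31.4) = 0.004941 K/W
R_outer film = 1/(h_o·A) = 1/(27.5×31.4) = 0.001158 K/W
R_total = 0.07139 K/W;  Q = ΔT/R_total = 18/0.07139 = 252.1 W
T_interface = T_inner − Q·ΣR(inner→interface) = 17 − 252×0.06529

T ≈ 0.538 °C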